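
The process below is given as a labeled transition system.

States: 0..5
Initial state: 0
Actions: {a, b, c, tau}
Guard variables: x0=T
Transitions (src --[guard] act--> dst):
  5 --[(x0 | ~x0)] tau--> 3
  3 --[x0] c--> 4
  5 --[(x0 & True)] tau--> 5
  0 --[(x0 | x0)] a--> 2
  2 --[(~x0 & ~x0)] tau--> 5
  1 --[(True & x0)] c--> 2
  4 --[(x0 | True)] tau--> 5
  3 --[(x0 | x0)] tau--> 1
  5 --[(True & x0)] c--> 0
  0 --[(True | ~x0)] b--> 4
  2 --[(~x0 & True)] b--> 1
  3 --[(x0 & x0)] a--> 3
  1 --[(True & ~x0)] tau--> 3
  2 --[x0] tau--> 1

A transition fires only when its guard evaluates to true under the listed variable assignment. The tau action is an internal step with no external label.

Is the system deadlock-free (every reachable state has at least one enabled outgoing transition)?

R = {0,1,2,3,4,5}
  0: a→2  b→4  [2 exit(s)]
  1: c→2  [1 exit(s)]
  2: tau→1  [1 exit(s)]
  3: a→3  c→4  tau→1  [3 exit(s)]
  4: tau→5  [1 exit(s)]
  5: c→0  tau→3  tau→5  [3 exit(s)]

Answer: DEADLOCK-FREE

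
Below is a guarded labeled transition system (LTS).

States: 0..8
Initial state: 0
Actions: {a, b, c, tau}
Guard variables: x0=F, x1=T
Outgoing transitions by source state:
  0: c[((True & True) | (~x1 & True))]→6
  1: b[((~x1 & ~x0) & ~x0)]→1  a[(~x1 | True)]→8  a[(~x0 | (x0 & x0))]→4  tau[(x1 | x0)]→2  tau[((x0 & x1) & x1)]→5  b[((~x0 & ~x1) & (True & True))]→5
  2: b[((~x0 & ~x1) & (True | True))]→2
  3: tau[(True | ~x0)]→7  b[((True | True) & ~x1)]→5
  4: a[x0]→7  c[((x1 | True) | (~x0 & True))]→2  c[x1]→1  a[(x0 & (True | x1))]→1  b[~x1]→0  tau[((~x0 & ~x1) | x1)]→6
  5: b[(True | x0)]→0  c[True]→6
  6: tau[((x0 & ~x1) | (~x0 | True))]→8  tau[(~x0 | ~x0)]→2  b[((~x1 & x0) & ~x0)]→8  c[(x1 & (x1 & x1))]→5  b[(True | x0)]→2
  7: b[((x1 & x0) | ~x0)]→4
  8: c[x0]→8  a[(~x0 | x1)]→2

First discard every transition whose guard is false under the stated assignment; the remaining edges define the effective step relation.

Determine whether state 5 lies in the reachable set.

After dropping false guards: 16 live edges.
Layer 0: {0}
Layer 1: {6}  now seen {0,6}
Layer 2: {2,5,8}  now seen {0,2,5,6,8}
Reachable = {0,2,5,6,8}
witness 5: c·c

Answer: REACHABLE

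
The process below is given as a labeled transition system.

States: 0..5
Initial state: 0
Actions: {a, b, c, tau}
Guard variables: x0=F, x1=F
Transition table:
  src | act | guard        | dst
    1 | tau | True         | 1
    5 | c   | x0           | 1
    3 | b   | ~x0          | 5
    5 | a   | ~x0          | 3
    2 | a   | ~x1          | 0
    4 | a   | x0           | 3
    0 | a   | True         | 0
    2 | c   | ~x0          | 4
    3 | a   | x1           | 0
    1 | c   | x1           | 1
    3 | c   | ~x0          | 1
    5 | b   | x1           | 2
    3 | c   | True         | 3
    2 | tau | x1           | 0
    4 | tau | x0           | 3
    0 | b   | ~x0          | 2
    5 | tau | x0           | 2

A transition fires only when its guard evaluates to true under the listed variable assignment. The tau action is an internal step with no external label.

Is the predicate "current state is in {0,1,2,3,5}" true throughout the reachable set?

Answer: INVARIANT VIOLATED at state 4

Trace:
Safe = {0,1,2,3,5}
Reachable = {0,2,4}
  0: ok
  2: ok
  4: VIOLATES
counterexample path to 4: b·c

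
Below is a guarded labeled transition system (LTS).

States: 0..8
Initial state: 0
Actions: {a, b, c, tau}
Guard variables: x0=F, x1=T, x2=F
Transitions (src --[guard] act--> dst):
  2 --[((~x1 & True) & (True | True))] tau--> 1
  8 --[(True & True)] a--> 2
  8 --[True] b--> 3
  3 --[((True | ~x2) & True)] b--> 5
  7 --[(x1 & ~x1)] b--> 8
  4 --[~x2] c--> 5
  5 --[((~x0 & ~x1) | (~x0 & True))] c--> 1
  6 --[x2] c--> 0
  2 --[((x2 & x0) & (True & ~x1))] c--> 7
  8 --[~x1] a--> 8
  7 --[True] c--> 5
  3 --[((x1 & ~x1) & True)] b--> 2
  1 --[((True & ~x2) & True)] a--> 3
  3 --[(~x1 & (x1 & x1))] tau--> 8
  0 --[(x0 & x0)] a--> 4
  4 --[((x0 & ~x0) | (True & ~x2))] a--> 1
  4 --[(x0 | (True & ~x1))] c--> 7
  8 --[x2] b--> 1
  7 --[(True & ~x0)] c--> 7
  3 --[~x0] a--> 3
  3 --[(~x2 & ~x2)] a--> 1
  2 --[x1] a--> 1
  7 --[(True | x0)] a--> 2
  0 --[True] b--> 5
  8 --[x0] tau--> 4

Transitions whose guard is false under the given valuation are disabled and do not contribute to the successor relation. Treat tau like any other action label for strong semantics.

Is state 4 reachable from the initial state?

Answer: UNREACHABLE

Analysis:
14 transition(s) survive guard evaluation.
L0 = {0}
L1 = {5}  cumulative {0,5}
L2 = {1}  cumulative {0,1,5}
L3 = {3}  cumulative {0,1,3,5}
R = {0,1,3,5}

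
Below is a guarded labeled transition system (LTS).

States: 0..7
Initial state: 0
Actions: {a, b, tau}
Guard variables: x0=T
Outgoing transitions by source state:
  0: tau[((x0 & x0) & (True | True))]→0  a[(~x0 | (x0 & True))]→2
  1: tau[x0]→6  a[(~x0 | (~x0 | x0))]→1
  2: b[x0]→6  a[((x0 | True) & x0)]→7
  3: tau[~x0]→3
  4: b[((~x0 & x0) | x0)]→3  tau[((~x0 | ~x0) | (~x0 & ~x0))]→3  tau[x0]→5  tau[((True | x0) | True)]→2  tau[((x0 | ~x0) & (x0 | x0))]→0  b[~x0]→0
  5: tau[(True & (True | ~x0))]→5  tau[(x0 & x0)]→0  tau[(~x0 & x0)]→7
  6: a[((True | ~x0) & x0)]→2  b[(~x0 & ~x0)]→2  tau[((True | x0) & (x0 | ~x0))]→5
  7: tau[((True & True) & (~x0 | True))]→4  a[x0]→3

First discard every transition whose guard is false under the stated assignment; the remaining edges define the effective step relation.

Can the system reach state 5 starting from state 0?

Answer: REACHABLE

Working:
16 transition(s) survive guard evaluation.
L0 = {0}
L1 = {2}  total {0,2}
L2 = {6,7}  total {0,2,6,7}
L3 = {3,4,5}  total {0,2,3,4,5,6,7}
R = {0,2,3,4,5,6,7}
witness 5: a·b·tau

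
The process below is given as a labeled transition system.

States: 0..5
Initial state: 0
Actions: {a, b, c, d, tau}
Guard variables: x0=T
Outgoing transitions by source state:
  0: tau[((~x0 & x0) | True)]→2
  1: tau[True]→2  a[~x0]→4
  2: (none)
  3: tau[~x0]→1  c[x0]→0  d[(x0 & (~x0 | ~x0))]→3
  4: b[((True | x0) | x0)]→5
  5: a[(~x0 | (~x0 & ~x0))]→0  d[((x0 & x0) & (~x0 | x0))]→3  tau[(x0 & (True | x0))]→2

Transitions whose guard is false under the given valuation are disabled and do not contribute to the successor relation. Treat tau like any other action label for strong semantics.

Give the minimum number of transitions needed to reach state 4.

BFS to 4:
  depth 0: {0}
  depth 1: {2}
4 never appears.

Answer: UNREACHABLE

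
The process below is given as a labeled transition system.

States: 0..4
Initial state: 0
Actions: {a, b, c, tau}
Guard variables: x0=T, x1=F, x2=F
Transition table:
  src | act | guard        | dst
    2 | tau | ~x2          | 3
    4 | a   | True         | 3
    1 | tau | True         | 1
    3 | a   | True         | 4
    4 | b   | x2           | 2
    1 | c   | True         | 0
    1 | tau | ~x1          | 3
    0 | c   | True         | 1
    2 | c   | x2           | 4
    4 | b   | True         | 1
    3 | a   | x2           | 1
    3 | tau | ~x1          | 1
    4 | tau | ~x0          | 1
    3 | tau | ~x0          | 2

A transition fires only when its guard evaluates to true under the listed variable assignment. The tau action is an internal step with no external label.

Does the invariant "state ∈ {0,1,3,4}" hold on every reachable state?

Answer: INVARIANT HOLDS

Trace:
Safe = {0,1,3,4}
Reachable = {0,1,3,4}
  0: ✓
  1: ✓
  3: ✓
  4: ✓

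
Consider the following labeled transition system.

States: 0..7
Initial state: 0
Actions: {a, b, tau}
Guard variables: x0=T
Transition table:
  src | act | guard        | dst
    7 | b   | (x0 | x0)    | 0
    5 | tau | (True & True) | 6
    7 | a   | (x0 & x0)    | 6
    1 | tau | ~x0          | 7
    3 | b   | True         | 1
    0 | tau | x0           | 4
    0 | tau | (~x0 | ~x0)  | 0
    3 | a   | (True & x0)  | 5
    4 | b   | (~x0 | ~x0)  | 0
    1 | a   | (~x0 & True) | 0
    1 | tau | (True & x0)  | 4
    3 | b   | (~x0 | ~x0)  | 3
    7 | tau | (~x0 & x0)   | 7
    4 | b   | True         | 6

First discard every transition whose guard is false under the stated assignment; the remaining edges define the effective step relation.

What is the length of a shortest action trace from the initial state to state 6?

Answer: 2

Trace:
Breadth-first toward 6:
  depth 0: {0}
  depth 1: {4}
  depth 2: {6}
first hit 6 at d=2 via tau·b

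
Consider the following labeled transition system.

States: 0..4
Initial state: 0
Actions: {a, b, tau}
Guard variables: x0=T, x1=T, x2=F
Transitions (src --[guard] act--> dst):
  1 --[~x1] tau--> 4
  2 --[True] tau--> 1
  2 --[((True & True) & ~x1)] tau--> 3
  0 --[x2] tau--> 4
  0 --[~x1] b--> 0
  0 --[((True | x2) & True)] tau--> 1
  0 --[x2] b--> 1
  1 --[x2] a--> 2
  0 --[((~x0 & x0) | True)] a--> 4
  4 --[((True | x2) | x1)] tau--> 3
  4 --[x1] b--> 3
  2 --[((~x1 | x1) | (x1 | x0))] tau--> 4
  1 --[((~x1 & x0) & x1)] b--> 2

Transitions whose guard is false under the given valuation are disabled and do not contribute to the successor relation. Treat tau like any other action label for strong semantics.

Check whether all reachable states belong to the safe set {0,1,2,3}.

Safe = {0,1,2,3}
Reachable = {0,1,3,4}
  0: ok
  1: ok
  3: ok
  4: outside
reach 4 via a — violates

Answer: INVARIANT VIOLATED at state 4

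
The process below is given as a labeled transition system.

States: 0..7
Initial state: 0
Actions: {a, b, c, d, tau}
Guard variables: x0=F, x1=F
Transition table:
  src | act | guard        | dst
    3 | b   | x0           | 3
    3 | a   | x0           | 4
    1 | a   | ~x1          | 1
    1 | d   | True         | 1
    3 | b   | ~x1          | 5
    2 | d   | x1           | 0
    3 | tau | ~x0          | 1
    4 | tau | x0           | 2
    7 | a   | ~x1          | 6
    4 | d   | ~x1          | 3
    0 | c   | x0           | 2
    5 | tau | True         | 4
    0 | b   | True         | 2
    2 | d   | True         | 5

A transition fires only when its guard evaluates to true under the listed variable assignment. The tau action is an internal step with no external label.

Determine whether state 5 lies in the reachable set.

9 transition(s) survive guard evaluation.
Layer 0: {0}
Layer 1: {2}  now seen {0,2}
Layer 2: {5}  now seen {0,2,5}
Layer 3: {4}  now seen {0,2,4,5}
Layer 4: {3}  now seen {0,2,3,4,5}
Layer 5: {1}  now seen {0,1,2,3,4,5}
R = {0,1,2,3,4,5}
trace reaching 5: b·d

Answer: REACHABLE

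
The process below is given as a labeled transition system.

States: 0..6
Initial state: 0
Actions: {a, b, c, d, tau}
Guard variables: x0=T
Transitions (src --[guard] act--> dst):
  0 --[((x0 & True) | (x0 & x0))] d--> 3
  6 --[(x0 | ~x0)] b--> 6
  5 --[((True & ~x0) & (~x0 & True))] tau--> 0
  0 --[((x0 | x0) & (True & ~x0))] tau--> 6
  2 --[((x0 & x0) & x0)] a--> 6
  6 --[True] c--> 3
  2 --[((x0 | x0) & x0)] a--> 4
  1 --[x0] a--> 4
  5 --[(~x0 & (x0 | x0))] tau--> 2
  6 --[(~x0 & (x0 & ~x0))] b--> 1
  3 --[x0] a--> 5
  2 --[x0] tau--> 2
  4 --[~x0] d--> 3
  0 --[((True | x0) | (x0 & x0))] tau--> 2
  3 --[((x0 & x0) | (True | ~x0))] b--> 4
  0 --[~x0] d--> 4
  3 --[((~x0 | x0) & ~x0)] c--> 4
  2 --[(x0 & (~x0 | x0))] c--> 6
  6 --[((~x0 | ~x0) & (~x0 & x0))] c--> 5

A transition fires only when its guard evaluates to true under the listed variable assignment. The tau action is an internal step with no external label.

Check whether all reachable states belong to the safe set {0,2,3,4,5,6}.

Answer: INVARIANT HOLDS

Working:
Inv-set: {0,2,3,4,5,6}
Reach set: {0,2,3,4,5,6}
  0: ok
  2: ok
  3: ok
  4: ok
  5: ok
  6: ok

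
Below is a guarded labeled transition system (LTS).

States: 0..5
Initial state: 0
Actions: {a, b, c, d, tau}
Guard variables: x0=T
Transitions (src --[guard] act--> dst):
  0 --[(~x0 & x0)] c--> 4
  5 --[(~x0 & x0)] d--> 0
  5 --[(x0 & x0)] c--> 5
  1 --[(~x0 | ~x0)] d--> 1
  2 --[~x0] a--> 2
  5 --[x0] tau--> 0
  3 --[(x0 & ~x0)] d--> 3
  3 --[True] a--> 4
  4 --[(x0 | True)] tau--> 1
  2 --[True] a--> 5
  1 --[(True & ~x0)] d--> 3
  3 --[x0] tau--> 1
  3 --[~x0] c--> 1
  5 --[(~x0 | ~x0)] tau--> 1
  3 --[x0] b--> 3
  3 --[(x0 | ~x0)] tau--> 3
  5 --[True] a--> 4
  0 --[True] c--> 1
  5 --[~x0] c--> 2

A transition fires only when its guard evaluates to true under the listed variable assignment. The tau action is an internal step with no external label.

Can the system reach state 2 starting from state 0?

10 transition(s) survive guard evaluation.
Layer 0: {0}
Layer 1: {1}  cumulative {0,1}
R = {0,1}

Answer: UNREACHABLE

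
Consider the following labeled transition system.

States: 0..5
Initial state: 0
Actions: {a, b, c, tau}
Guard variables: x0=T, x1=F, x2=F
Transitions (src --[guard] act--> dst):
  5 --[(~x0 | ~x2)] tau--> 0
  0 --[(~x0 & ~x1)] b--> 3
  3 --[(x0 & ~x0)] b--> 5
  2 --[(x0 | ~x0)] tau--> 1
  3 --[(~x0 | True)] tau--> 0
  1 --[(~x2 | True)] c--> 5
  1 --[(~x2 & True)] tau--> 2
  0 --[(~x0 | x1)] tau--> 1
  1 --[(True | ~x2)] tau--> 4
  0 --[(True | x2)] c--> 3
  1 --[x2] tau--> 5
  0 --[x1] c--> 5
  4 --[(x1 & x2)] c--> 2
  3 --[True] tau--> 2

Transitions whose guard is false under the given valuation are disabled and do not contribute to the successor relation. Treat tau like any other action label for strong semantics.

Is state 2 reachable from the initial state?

After dropping false guards: 8 live edges.
Layer 0: {0}
Layer 1: {3}  now seen {0,3}
Layer 2: {2}  now seen {0,2,3}
Layer 3: {1}  now seen {0,1,2,3}
Layer 4: {4,5}  now seen {0,1,2,3,4,5}
Reach set: {0,1,2,3,4,5}
Path to 2: c·tau

Answer: REACHABLE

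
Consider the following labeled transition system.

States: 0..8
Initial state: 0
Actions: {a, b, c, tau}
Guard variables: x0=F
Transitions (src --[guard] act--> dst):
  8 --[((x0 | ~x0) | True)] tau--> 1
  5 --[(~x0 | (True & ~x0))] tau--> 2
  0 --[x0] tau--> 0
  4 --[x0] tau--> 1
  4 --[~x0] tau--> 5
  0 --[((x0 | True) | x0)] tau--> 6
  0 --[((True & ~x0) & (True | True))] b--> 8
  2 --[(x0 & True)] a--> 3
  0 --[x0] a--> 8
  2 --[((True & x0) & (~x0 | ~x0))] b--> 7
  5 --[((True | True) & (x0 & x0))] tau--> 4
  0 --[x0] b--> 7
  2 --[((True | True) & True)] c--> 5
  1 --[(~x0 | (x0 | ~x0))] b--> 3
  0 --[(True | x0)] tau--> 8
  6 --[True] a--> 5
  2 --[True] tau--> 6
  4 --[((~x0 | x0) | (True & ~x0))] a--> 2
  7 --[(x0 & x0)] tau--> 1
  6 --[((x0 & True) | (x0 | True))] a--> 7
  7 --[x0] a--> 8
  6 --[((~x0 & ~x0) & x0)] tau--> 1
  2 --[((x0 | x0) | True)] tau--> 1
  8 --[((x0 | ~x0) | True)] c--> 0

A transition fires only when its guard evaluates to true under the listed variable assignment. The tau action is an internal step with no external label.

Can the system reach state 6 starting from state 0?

Answer: REACHABLE

Working:
14 transition(s) survive guard evaluation.
L0 = {0}
L1 = {6,8}  now seen {0,6,8}
L2 = {1,5,7}  now seen {0,1,5,6,7,8}
L3 = {2,3}  now seen {0,1,2,3,5,6,7,8}
R = {0,1,2,3,5,6,7,8}
witness 6: tau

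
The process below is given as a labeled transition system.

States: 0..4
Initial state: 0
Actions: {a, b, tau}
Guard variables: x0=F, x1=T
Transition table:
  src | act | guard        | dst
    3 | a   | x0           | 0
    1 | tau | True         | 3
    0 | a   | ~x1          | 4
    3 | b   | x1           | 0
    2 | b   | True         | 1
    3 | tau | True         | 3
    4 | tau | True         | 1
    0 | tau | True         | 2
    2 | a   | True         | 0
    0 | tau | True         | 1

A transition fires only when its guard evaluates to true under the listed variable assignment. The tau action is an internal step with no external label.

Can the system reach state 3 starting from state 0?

Answer: REACHABLE

Trace:
After dropping false guards: 8 live edges.
L0 = {0}
L1 = {1,2}  cumulative {0,1,2}
L2 = {3}  cumulative {0,1,2,3}
R = {0,1,2,3}
witness 3: tau·tau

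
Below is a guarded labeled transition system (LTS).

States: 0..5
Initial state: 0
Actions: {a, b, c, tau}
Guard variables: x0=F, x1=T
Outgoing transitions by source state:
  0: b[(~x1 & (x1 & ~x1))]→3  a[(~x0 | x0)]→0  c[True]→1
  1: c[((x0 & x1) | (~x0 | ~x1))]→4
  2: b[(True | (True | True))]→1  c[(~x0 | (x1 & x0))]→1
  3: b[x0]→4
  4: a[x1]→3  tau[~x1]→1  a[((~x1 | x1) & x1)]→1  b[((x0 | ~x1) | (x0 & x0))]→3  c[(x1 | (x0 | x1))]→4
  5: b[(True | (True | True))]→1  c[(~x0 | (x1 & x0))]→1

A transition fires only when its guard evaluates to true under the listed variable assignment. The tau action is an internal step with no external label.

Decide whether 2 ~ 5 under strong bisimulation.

Answer: BISIMILAR

Analysis:
Bisimulation quotient by refinement:
  round 0: {{0,1,2,3,4,5}}
  round 1: {{0,4},{1},{2,5},{3}}
  round 2: {{0},{1},{2,5},{3},{4}}
stable after 3 split(s): 5 block(s)
[2]={2,5}  [5]={2,5}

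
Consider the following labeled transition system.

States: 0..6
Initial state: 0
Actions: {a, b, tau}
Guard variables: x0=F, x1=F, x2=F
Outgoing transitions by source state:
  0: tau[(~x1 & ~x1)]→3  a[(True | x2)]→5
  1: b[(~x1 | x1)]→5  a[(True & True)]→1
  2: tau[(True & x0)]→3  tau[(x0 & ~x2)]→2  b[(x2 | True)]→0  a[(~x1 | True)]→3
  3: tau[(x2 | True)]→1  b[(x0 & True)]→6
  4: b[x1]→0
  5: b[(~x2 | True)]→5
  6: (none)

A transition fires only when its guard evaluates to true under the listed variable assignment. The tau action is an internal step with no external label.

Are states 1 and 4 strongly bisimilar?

Answer: NOT BISIMILAR

Analysis:
Bisimulation quotient by refinement:
  round 0: {{0,1,2,3,4,5,6}}
  round 1: {{0},{1,2},{3},{4,6},{5}}
  round 2: {{0},{1},{2},{3},{4,6},{5}}
6 equivalence class(es) (converged in 3)
[1]={1}  [4]={4,6}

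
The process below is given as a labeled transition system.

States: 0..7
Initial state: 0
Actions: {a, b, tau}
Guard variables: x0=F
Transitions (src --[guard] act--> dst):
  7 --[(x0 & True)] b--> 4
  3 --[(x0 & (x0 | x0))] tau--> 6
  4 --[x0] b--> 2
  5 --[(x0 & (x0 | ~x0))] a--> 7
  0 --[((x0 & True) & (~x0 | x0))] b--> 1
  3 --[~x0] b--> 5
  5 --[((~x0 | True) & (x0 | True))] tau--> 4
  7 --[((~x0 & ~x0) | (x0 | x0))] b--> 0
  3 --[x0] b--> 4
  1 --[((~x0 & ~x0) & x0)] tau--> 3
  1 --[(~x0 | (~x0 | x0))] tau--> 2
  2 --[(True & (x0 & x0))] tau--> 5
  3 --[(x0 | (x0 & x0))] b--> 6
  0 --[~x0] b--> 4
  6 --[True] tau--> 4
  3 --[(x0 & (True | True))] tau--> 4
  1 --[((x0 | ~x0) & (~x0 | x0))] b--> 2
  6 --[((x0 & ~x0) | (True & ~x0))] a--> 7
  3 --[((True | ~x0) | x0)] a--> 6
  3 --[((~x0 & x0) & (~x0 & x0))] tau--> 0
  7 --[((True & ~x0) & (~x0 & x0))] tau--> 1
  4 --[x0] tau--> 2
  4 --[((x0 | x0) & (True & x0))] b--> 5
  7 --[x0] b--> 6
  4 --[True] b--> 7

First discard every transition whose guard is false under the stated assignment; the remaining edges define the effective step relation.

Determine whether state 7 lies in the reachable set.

Guard filter leaves 10 enabled edge(s).
L0 = {0}
L1 = {4}  total {0,4}
L2 = {7}  total {0,4,7}
R = {0,4,7}
Path to 7: b·b

Answer: REACHABLE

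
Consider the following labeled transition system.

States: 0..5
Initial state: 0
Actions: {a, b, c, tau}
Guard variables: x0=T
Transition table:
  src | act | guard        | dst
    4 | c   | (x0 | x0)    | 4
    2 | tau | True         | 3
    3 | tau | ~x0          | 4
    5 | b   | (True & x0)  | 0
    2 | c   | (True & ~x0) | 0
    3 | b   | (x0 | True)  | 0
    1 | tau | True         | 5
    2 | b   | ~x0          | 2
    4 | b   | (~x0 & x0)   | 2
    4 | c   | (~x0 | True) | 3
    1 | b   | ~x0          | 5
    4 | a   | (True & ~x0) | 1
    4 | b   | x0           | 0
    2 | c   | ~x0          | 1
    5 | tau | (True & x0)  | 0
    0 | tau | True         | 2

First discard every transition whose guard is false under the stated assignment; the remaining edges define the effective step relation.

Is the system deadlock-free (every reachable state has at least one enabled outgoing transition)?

Answer: DEADLOCK-FREE

Trace:
Reach set: {0,2,3}
  0: tau→2  [1 out]
  2: tau→3  [1 out]
  3: b→0  [1 out]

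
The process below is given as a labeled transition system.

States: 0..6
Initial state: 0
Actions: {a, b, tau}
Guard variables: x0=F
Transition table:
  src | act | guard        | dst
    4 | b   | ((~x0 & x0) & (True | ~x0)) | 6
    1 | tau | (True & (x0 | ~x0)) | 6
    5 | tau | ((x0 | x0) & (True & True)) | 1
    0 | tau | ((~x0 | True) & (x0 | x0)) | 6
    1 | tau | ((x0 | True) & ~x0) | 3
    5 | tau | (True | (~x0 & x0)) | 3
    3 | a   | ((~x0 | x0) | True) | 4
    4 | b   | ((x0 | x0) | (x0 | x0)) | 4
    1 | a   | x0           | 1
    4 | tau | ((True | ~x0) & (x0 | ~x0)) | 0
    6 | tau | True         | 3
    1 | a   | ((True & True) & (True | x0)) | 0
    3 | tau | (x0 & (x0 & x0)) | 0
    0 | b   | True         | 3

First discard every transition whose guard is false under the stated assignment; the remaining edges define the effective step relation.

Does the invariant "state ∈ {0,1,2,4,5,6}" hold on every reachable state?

Allowed set {0,1,2,4,5,6}
Reachable = {0,3,4}
  0: ok
  3: outside
  4: ok
witness against invariant: b → 3

Answer: INVARIANT VIOLATED at state 3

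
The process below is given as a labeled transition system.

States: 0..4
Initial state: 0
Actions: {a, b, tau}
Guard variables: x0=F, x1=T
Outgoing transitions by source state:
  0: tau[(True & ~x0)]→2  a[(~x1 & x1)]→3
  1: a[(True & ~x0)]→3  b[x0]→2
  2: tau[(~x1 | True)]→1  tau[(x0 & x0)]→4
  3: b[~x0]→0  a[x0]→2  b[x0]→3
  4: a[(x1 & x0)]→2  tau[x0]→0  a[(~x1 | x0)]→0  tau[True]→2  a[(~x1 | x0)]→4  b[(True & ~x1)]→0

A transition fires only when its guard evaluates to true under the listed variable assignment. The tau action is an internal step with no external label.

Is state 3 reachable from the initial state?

Answer: REACHABLE

Analysis:
5 transition(s) survive guard evaluation.
depth 0: {0}
depth 1: {2}  now seen {0,2}
depth 2: {1}  now seen {0,1,2}
depth 3: {3}  now seen {0,1,2,3}
Reach set: {0,1,2,3}
witness 3: tau·tau·a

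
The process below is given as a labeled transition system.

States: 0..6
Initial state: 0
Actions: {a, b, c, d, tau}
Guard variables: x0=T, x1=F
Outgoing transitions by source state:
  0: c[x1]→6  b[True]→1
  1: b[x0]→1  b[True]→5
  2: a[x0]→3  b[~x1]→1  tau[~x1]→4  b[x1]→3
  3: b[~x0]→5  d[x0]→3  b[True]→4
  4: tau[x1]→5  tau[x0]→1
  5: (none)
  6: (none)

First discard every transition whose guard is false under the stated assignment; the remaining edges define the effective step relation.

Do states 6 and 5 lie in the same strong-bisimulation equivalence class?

Answer: BISIMILAR

Trace:
Compute ~ classes (split until stable):
  P[0] = {{0,1,2,3,4,5,6}}
  P[1] = {{0,1},{2},{3},{4},{5,6}}
  P[2] = {{0},{1},{2},{3},{4},{5,6}}
6 equivalence class(es) (converged in 3)
[6]={5,6}  [5]={5,6}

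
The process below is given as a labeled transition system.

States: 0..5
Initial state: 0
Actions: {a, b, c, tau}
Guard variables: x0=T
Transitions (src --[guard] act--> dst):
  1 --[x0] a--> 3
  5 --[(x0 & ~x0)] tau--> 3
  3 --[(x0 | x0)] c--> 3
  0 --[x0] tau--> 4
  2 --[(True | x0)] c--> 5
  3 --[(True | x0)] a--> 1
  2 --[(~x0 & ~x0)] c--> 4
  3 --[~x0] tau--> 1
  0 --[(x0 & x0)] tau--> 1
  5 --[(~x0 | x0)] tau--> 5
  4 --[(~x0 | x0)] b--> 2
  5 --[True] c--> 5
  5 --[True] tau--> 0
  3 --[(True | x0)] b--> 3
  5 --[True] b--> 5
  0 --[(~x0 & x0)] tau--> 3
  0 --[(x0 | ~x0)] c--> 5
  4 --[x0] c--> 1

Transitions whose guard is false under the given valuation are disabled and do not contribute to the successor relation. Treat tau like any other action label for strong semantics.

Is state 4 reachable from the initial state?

Answer: REACHABLE

Trace:
After dropping false guards: 14 live edges.
L0 = {0}
L1 = {1,4,5}  now seen {0,1,4,5}
L2 = {2,3}  now seen {0,1,2,3,4,5}
Reachable = {0,1,2,3,4,5}
trace reaching 4: tau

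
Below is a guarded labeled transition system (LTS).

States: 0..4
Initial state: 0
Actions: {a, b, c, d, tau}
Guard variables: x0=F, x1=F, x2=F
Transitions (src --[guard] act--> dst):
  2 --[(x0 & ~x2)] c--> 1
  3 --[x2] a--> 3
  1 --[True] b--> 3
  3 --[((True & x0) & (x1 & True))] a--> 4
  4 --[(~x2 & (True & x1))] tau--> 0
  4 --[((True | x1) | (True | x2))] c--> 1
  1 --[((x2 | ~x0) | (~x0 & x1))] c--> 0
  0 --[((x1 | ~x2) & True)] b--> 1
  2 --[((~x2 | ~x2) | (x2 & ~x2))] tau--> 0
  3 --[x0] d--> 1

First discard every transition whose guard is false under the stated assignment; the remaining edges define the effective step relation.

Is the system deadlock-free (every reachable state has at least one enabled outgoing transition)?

R = {0,1,3}
  0: b→1  [deg 1]
  1: b→3  c→0  [deg 2]
  3: ∅  [no exit]
trace reaching 3: b·b

Answer: DEADLOCK at state 3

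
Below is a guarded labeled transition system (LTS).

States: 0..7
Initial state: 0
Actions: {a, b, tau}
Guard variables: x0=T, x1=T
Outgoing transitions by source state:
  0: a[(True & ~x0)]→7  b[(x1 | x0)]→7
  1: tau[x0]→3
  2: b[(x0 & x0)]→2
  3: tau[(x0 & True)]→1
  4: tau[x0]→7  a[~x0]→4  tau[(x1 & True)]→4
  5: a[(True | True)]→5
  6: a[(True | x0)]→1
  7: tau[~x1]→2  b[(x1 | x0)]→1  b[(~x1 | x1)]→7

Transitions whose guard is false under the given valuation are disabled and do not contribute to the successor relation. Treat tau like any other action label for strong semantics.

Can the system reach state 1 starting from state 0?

Answer: REACHABLE

Trace:
Guard filter leaves 10 enabled edge(s).
L0 = {0}
L1 = {7}  cumulative {0,7}
L2 = {1}  cumulative {0,1,7}
L3 = {3}  cumulative {0,1,3,7}
Reachable = {0,1,3,7}
trace reaching 1: b·b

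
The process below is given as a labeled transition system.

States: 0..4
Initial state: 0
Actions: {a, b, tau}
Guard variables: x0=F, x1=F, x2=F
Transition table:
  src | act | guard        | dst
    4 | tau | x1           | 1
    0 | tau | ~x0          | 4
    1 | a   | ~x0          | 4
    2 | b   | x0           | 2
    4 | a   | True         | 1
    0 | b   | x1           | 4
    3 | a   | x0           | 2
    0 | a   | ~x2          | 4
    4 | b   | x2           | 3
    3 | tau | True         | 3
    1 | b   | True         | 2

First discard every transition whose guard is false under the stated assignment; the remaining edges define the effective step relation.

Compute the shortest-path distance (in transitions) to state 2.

Layered search for 2:
  L0 = {0}
  L1 = {4}
  L2 = {1}
  L3 = {2}
depth(2)=3, e.g. a·a·b

Answer: 3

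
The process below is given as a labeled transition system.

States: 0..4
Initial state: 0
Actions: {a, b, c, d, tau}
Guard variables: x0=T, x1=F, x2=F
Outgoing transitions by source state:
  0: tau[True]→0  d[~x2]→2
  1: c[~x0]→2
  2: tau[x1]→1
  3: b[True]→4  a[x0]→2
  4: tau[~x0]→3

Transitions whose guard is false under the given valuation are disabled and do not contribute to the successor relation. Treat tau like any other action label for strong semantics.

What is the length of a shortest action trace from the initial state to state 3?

BFS to 3:
  L0 = {0}
  L1 = {2}
3 never appears.

Answer: UNREACHABLE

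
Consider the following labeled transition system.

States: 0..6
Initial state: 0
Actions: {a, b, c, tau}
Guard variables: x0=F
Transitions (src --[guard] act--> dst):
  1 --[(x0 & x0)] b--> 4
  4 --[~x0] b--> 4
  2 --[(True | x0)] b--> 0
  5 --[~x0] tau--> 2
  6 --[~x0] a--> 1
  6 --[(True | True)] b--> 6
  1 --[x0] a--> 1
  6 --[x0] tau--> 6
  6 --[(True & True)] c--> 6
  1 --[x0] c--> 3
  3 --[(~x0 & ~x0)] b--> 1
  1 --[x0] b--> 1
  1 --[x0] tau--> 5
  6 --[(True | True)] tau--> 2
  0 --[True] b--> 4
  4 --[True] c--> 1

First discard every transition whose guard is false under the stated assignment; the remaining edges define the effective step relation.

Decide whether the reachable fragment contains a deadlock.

Reach set: {0,1,4}
  0: b→4  [1 exit(s)]
  1: ∅  [STUCK]
  4: b→4  c→1  [2 exit(s)]
witness 1: b·c

Answer: DEADLOCK at state 1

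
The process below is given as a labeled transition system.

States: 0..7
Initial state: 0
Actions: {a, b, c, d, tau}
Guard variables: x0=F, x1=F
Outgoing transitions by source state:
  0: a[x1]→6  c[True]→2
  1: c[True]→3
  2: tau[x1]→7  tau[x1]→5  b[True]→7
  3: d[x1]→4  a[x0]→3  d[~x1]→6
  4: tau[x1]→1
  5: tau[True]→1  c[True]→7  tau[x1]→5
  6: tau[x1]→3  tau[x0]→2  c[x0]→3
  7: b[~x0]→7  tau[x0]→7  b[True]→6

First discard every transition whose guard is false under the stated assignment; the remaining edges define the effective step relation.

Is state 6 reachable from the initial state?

8 transition(s) survive guard evaluation.
Layer 0: {0}
Layer 1: {2}  now seen {0,2}
Layer 2: {7}  now seen {0,2,7}
Layer 3: {6}  now seen {0,2,6,7}
Reach set: {0,2,6,7}
trace reaching 6: c·b·b

Answer: REACHABLE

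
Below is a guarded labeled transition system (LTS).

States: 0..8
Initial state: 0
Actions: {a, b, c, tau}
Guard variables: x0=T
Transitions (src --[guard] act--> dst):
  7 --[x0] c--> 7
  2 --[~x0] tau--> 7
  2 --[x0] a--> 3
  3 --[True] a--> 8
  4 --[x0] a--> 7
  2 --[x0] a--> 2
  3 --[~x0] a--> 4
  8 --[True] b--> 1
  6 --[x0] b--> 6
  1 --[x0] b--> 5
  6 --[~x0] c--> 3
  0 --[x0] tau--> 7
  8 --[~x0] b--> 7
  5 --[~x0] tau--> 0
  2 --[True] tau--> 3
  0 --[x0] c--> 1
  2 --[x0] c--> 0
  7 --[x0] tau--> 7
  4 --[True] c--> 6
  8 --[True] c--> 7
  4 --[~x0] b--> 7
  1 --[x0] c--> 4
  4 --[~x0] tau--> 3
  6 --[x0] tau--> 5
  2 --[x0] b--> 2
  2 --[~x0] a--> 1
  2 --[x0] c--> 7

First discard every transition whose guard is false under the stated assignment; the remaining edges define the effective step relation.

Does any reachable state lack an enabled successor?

Answer: DEADLOCK at state 5

Analysis:
Reach set: {0,1,4,5,6,7}
  0: c→1  tau→7  [2 out]
  1: b→5  c→4  [2 out]
  4: a→7  c→6  [2 out]
  5: ∅  [no exit]
  6: b→6  tau→5  [2 out]
  7: c→7  tau→7  [2 out]
Path to 5: c·b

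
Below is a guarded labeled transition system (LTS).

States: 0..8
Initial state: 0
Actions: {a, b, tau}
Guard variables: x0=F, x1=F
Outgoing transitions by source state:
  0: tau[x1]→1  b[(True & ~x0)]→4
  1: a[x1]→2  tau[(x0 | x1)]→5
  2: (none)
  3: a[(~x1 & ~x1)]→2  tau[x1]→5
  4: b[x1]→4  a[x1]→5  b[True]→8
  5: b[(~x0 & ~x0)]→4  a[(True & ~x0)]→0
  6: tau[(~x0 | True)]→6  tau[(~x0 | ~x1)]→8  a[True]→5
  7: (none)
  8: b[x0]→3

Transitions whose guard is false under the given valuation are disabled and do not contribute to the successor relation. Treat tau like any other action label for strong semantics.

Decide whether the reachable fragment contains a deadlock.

Answer: DEADLOCK at state 8

Trace:
Reach set: {0,4,8}
  0: b→4  [deg 1]
  4: b→8  [deg 1]
  8: ∅  [no exit]
trace reaching 8: b·b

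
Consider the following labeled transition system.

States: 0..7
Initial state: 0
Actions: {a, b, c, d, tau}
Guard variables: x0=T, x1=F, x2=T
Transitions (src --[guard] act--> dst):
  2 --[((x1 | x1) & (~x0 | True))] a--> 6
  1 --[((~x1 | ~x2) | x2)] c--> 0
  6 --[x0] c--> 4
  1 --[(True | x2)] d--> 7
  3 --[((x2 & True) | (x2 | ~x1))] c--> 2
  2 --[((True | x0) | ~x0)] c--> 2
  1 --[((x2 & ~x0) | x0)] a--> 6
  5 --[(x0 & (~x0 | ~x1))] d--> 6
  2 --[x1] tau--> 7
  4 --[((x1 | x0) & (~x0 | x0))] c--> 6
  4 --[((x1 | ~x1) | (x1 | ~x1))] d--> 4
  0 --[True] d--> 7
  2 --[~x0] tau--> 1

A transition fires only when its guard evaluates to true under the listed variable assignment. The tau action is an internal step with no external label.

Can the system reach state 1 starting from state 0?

Answer: UNREACHABLE

Working:
After dropping false guards: 10 live edges.
depth 0: {0}
depth 1: {7}  total {0,7}
Reach set: {0,7}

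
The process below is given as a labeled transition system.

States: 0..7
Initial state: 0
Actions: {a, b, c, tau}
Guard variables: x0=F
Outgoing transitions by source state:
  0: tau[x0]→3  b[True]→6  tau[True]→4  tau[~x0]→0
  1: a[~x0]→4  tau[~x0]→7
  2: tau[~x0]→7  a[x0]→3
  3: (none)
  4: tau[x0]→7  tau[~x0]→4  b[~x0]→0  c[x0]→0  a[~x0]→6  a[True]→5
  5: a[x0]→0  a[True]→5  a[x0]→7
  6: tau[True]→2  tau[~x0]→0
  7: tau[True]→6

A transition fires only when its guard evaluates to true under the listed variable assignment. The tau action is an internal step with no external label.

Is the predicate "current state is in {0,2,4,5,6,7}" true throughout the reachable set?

Answer: INVARIANT HOLDS

Working:
Inv-set: {0,2,4,5,6,7}
Reach set: {0,2,4,5,6,7}
  0: ✓
  2: ✓
  4: ✓
  5: ✓
  6: ✓
  7: ✓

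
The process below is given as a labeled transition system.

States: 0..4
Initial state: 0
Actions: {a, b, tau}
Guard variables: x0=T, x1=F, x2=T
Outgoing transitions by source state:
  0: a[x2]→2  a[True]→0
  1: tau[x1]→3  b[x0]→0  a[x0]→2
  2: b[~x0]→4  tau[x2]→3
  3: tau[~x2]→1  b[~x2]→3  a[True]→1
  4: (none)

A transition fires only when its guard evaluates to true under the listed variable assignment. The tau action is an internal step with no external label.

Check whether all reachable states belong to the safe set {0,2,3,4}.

Answer: INVARIANT VIOLATED at state 1

Working:
Inv-set: {0,2,3,4}
Reach set: {0,1,2,3}
  0: ok
  1: VIOLATES
  2: ok
  3: ok
reach 1 via a·tau·a — violates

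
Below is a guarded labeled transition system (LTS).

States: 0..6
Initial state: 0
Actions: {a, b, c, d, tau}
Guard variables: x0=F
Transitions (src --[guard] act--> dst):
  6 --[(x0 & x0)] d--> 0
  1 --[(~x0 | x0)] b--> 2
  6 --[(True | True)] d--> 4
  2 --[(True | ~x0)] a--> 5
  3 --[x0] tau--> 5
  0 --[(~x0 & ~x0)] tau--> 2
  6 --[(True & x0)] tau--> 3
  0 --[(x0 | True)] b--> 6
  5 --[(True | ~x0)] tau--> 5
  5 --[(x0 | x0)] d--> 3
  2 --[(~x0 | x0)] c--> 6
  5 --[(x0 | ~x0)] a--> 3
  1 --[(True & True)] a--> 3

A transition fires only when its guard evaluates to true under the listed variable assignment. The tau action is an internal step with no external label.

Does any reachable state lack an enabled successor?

Reachable = {0,2,3,4,5,6}
  0: b→6  tau→2  [2 exit(s)]
  2: a→5  c→6  [2 exit(s)]
  3: ∅  [deadlock]
  4: ∅  [deadlock]
  5: a→3  tau→5  [2 exit(s)]
  6: d→4  [1 exit(s)]
trace reaching 3: tau·a·a

Answer: DEADLOCK at state 3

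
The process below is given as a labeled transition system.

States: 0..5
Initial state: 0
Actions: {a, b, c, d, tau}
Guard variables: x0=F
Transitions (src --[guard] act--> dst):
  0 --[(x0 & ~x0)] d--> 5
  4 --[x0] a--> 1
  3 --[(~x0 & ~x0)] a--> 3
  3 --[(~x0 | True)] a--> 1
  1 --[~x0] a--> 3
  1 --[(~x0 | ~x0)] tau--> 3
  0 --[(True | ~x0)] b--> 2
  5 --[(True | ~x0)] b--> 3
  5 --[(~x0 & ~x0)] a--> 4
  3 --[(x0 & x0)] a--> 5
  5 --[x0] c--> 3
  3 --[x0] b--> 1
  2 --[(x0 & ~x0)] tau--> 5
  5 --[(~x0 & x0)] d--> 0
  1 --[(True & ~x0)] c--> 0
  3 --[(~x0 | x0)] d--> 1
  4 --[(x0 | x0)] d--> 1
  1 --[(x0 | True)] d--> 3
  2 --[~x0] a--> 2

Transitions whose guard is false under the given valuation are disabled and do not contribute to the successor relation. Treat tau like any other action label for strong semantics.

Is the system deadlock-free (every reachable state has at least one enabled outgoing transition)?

Reachable = {0,2}
  0: b→2  [1 out]
  2: a→2  [1 out]

Answer: DEADLOCK-FREE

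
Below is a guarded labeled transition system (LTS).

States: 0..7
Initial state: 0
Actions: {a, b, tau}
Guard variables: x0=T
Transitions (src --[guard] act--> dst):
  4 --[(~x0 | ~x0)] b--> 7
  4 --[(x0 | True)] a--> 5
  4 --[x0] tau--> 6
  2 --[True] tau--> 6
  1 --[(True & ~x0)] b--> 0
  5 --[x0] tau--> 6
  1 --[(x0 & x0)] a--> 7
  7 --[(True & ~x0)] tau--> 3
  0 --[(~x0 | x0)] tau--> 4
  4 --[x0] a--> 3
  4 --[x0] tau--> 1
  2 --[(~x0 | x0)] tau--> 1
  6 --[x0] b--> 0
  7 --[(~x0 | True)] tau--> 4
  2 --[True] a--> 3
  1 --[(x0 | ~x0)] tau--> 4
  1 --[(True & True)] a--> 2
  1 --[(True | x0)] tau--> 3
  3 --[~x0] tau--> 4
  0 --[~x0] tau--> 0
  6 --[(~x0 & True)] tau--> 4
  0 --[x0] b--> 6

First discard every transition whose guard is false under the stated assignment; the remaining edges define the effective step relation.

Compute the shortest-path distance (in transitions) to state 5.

Breadth-first toward 5:
  depth 0: {0}
  depth 1: {4,6}
  depth 2: {1,3,5}
depth(5)=2, e.g. tau·a

Answer: 2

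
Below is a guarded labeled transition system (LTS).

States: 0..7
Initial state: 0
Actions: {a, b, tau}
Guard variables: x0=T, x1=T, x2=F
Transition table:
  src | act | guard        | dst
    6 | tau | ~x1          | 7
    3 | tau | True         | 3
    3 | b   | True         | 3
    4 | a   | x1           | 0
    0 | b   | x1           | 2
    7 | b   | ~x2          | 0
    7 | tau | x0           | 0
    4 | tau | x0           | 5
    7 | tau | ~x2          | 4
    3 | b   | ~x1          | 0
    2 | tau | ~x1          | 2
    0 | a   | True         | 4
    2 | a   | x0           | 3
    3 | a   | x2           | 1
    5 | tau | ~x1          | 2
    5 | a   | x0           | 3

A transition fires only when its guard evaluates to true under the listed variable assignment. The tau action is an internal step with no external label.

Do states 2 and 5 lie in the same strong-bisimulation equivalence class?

Answer: BISIMILAR

Working:
Bisimulation quotient by refinement:
  π0 = {{0,1,2,3,4,5,6,7}}
  π1 = {{0},{1,6},{2,5},{3,7},{4}}
  π2 = {{0},{1,6},{2,5},{3},{4},{7}}
6 equivalence class(es) (converged in 3)
2∈{2,5}, 5∈{2,5}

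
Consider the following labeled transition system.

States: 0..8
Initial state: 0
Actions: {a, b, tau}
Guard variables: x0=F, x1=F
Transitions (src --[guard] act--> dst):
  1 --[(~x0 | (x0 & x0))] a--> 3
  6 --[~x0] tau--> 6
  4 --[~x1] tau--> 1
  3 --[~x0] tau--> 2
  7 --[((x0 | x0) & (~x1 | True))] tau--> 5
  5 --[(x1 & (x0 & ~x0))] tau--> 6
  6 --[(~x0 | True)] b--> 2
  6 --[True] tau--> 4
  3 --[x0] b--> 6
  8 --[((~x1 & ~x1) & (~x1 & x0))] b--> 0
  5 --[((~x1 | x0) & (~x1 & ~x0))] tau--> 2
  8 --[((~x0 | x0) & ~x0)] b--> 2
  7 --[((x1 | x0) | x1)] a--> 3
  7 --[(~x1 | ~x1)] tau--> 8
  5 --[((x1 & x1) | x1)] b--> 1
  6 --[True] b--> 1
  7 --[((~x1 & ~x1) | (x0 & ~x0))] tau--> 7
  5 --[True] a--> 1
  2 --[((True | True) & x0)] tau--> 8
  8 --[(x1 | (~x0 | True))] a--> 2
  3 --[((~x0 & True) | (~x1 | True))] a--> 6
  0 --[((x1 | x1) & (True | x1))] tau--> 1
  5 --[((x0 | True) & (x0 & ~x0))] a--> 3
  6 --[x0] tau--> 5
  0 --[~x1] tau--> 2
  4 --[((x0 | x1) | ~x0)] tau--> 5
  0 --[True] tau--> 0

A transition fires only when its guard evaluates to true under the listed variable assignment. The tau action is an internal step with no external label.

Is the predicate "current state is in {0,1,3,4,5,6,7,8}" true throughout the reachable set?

Answer: INVARIANT VIOLATED at state 2

Analysis:
Allowed set {0,1,3,4,5,6,7,8}
Reach set: {0,2}
  0: ok
  2: ✗ unsafe
reach 2 via tau — violates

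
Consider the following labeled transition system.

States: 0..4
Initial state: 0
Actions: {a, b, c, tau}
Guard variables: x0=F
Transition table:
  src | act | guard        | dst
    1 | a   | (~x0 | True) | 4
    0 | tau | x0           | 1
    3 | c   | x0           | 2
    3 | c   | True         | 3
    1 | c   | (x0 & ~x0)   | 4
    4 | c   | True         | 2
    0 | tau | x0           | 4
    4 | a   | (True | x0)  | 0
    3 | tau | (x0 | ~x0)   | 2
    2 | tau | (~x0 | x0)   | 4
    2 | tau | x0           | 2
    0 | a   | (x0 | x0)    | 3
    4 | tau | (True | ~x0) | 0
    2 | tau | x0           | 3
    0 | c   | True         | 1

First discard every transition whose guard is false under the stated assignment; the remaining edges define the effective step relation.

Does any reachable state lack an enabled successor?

Reach set: {0,1,2,4}
  0: c→1  [1 exit(s)]
  1: a→4  [1 exit(s)]
  2: tau→4  [1 exit(s)]
  4: a→0  c→2  tau→0  [3 exit(s)]

Answer: DEADLOCK-FREE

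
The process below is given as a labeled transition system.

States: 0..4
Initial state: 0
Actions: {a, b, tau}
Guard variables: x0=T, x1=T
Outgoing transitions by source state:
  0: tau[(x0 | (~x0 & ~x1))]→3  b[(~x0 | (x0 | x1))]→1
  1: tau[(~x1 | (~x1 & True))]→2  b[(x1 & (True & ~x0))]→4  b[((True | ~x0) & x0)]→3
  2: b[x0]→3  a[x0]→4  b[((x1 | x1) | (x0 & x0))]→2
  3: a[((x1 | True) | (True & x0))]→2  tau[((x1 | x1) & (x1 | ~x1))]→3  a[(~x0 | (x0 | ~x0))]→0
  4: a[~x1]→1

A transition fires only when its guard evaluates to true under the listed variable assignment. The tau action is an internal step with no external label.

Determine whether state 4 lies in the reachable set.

Answer: REACHABLE

Trace:
Guard filter leaves 9 enabled edge(s).
depth 0: {0}
depth 1: {1,3}  now seen {0,1,3}
depth 2: {2}  now seen {0,1,2,3}
depth 3: {4}  now seen {0,1,2,3,4}
Reachable = {0,1,2,3,4}
witness 4: tau·a·a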